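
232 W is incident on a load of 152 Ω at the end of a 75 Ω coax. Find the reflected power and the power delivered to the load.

Γ = (152 − 75)/(152 + 75) = 0.339
|Γ|² = 0.115
P_refl = |Γ|²·P_inc = 26.7 W, P_del = (1 − |Γ|²)·P_inc = 205 W

P_reflected ≈ 26.7 W; P_delivered ≈ 205 W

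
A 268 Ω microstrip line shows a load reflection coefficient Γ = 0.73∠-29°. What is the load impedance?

Z_L ≈ 489 − j741 Ω

Z_L = Z_0·(1 + Γ)/(1 − Γ) = 268·(1.64 − j0.354)/(0.362 + j0.354)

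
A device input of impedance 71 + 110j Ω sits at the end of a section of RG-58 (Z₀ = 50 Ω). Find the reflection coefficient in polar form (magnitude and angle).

Γ ≈ 0.685 ∠ 36.9°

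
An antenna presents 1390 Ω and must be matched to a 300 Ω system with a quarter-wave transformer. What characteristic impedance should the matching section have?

Z_qwt ≈ 646 Ω

Z_qwt = √(Z_0·R_L) = √(300 × 1390) = √417000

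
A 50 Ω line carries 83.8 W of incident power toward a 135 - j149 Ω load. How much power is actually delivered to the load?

|Γ| = |(85 − j149)/(185 − j149)| = 0.722
|Γ|² = 0.521
P_refl = |Γ|²·P_inc = 43.7 W, P_del = (1 − |Γ|²)·P_inc = 40.1 W

P_delivered ≈ 40.1 W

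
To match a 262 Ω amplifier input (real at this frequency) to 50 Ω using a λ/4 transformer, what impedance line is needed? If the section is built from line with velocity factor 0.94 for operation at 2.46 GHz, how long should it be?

Z_qwt = √(Z_0·R_L) = √(50 × 262) = √13100
λ = 0.94·c/f = 0.115 m, so l = λ/4 = 0.0287 m

Z_qwt ≈ 114 Ω; length ≈ 2.87 cm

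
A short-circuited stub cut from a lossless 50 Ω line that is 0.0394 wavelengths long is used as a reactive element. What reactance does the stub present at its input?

X_in ≈ 12.6 Ω (inductive)

βl = 2π × 0.0394 = 14.2°
tan(βl) = 0.253
For a short-circuited stub, Z_in = jZ_0·tan(βl)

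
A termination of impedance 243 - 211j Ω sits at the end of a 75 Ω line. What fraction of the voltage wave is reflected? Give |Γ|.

Γ = (Z_L − Z_0)/(Z_L + Z_0) = (168 − j211)/(318 − j211)
|Γ| = 270/382

|Γ| ≈ 0.707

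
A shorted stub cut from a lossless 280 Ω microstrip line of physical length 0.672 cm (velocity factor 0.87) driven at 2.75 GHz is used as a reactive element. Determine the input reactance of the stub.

X_in ≈ 133 Ω (inductive)

λ = v/f = 0.87·c / 2.75 GHz = 0.0949 m
βl = 2π·l/λ = 2π × 0.0708 = 25.5°
tan(βl) = 0.477
For a shorted stub, Z_in = jZ_0·tan(βl)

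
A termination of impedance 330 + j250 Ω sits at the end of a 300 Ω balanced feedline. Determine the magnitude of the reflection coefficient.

Γ = (Z_L − Z_0)/(Z_L + Z_0) = (30 + j250)/(630 + j250)
|Γ| = 252/678

|Γ| ≈ 0.371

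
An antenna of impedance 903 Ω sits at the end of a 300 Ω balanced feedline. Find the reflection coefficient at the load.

Γ = 0.501

Γ = (Z_L − Z_0)/(Z_L + Z_0) = (903 − 300)/(903 + 300) = 603/1203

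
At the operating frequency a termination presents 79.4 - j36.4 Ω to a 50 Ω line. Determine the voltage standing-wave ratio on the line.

VSWR ≈ 2.07

Γ = (Z_L − Z_0)/(Z_L + Z_0) = (29.4 − j36.4)/(129.4 − j36.4)
|Γ| = 46.8/134 = 0.348
VSWR = (1 + |Γ|)/(1 − |Γ|) = 1.35/0.652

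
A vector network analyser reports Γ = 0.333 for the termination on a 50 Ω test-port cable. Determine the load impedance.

Z_L = Z_0·(1 + Γ)/(1 − Γ) = 50·(1.33)/(0.667)

Z_L ≈ 99.9 Ω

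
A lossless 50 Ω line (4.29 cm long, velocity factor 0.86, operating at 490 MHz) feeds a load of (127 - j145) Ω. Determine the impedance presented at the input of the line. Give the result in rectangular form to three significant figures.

Z_in ≈ 18.7 − j54.6 Ω

λ = v/f = 0.86·c / 490 MHz = 0.527 m
βl = 2π·l/λ = 2π × 0.0815 = 29.3°
tan(βl) = tan(29.3°) = 0.562
Z_in = Z_0·(Z_L + jZ_0·tanβl)/(Z_0 + jZ_L·tanβl)
     = 50·(127 − j117)/(131 + j71.4)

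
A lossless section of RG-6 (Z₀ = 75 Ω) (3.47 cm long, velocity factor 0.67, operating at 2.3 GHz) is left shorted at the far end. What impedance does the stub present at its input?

λ = v/f = 0.67·c / 2.3 GHz = 0.0874 m
βl = 2π·l/λ = 2π × 0.397 = 143°
tan(βl) = -0.755
For a shorted stub, Z_in = jZ_0·tan(βl)

Z_in ≈ −j56.6 Ω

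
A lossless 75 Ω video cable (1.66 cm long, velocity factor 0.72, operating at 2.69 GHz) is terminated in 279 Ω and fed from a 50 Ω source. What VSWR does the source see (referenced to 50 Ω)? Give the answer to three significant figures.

λ = v/f = 0.72·c / 2.69 GHz = 0.0803 m
βl = 2π·l/λ = 2π × 0.207 = 74.4°
tan(βl) = 3.59
Z_in = Z_0·(Z_L + jZ_0·tanβl)/(Z_0 + jZ_L·tanβl) = 21.6 − j19.3 Ω
Γ_s = (Z_in − Z_s)/(Z_in + Z_s) = (-28.4 − j19.3)/(71.6 − j19.3), |Γ_s| = 0.463
VSWR = (1 + |Γ_s|)/(1 − |Γ_s|)

VSWR ≈ 2.72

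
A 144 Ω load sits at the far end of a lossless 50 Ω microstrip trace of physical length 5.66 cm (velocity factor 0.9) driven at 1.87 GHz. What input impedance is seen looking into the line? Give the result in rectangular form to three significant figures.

Z_in ≈ 37.2 + j46 Ω

λ = v/f = 0.9·c / 1.87 GHz = 0.144 m
βl = 2π·l/λ = 2π × 0.392 = 141°
tan(βl) = tan(141°) = -0.806
Z_in = Z_0·(Z_L + jZ_0·tanβl)/(Z_0 + jZ_L·tanβl)
     = 50·(144 − j40.3)/(50 − j116)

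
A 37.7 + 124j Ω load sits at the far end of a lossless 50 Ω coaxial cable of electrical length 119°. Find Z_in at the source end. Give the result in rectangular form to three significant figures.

tan(βl) = tan(119°) = -1.8
Z_in = Z_0·(Z_L + jZ_0·tanβl)/(Z_0 + jZ_L·tanβl)
     = 50·(37.7 + j33.8)/(274 − j68)

Z_in ≈ 5.04 + j7.43 Ω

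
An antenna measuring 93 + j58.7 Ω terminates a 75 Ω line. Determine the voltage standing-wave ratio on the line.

VSWR ≈ 2.05

Γ = (Z_L − Z_0)/(Z_L + Z_0) = (18 + j58.7)/(168 + j58.7)
|Γ| = 61.4/178 = 0.345
VSWR = (1 + |Γ|)/(1 − |Γ|) = 1.35/0.655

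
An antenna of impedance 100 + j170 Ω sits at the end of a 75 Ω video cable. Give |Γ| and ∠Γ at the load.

Γ ≈ 0.704 ∠ 37.5°

Γ = (Z_L − Z_0)/(Z_L + Z_0) = (25 + j170)/(175 + j170)
|Γ| = 172/244 = 0.704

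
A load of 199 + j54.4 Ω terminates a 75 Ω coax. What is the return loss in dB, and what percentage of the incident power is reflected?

Γ = (124 + j54.4)/(274 + j54.4), |Γ| = 0.485
RL = −20·log₁₀(0.485) = 6.29 dB
P_refl/P_inc = |Γ|² = 0.235

RL ≈ 6.29 dB; 23.5% of incident power reflected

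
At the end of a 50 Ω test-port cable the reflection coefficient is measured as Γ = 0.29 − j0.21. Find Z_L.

Z_L = Z_0·(1 + Γ)/(1 − Γ) = 50·(1.29 − j0.21)/(0.71 + j0.21)

Z_L ≈ 79.5 − j38.3 Ω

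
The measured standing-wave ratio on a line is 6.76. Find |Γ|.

|Γ| = (S − 1)/(S + 1) = (6.76 − 1)/(6.76 + 1) = 5.76/7.76

|Γ| ≈ 0.742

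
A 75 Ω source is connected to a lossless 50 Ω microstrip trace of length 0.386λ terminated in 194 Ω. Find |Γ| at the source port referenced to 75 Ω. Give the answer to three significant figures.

|Γ| ≈ 0.602

βl = 2π × 0.386 = 139°
tan(βl) = -0.871
Z_in = Z_0·(Z_L + jZ_0·tanβl)/(Z_0 + jZ_L·tanβl) = 27.5 + j49.3 Ω
Γ_s = (Z_in − Z_s)/(Z_in + Z_s) = (-47.5 + j49.3)/(102 + j49.3), |Γ_s| = 0.602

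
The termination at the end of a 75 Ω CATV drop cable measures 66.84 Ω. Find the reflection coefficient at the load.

Γ = -0.0575

Γ = (Z_L − Z_0)/(Z_L + Z_0) = (66.84 − 75)/(66.84 + 75) = -8.16/141.8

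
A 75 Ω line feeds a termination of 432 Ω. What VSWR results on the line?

VSWR ≈ 5.76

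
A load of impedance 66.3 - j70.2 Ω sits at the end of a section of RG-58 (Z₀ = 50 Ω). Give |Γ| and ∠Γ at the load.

Γ ≈ 0.531 ∠ -45.8°

Γ = (Z_L − Z_0)/(Z_L + Z_0) = (16.3 − j70.2)/(116.3 − j70.2)
|Γ| = 72.1/136 = 0.531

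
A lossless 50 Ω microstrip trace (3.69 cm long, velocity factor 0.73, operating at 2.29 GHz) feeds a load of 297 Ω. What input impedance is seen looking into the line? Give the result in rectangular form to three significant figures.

Z_in ≈ 18.8 + j53.7 Ω

λ = v/f = 0.73·c / 2.29 GHz = 0.0956 m
βl = 2π·l/λ = 2π × 0.386 = 139°
tan(βl) = tan(139°) = -0.872
Z_in = Z_0·(Z_L + jZ_0·tanβl)/(Z_0 + jZ_L·tanβl)
     = 50·(297 − j43.6)/(50 − j259)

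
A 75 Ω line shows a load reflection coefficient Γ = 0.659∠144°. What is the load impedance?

Z_L = Z_0·(1 + Γ)/(1 − Γ) = 75·(0.467 + j0.387)/(1.53 − j0.387)

Z_L ≈ 17 + j23.2 Ω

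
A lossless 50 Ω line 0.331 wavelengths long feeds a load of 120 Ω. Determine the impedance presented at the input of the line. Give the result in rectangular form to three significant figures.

βl = 2π × 0.331 = 119°
tan(βl) = tan(119°) = -1.79
Z_in = Z_0·(Z_L + jZ_0·tanβl)/(Z_0 + jZ_L·tanβl)
     = 50·(120 − j89.6)/(50 − j215)

Z_in ≈ 25.9 + j21.9 Ω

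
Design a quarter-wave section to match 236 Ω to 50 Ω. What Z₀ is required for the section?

Z_qwt ≈ 109 Ω

Z_qwt = √(Z_0·R_L) = √(50 × 236) = √11800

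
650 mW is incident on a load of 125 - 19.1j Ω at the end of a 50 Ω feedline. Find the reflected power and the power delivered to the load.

|Γ| = |(75 − j19.1)/(175 − j19.1)| = 0.44
|Γ|² = 0.193
P_refl = |Γ|²·P_inc = 126 mW, P_del = (1 − |Γ|²)·P_inc = 524 mW

P_reflected ≈ 126 mW; P_delivered ≈ 524 mW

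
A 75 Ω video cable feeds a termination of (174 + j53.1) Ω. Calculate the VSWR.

Γ = (Z_L − Z_0)/(Z_L + Z_0) = (99 + j53.1)/(249 + j53.1)
|Γ| = 112/255 = 0.441
VSWR = (1 + |Γ|)/(1 − |Γ|) = 1.44/0.559

VSWR ≈ 2.58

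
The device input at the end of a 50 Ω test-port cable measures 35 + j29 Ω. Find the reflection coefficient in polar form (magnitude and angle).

Γ ≈ 0.364 ∠ 98.5°

Γ = (Z_L − Z_0)/(Z_L + Z_0) = (-15 + j29)/(85 + j29)
|Γ| = 32.6/89.8 = 0.364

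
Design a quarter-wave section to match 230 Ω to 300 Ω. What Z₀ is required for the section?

Z_qwt ≈ 263 Ω

Z_qwt = √(Z_0·R_L) = √(300 × 230) = √69000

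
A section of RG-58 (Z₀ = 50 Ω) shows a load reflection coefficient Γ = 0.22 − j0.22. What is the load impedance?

Z_L ≈ 68.8 − j33.5 Ω

Z_L = Z_0·(1 + Γ)/(1 − Γ) = 50·(1.22 − j0.22)/(0.78 + j0.22)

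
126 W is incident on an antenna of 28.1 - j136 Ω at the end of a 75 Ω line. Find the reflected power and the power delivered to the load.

|Γ| = |(-46.9 − j136)/(103.1 − j136)| = 0.843
|Γ|² = 0.711
P_refl = |Γ|²·P_inc = 89.5 W, P_del = (1 − |Γ|²)·P_inc = 36.5 W

P_reflected ≈ 89.5 W; P_delivered ≈ 36.5 W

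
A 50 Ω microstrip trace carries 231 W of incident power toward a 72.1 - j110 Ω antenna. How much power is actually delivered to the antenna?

|Γ| = |(22.1 − j110)/(122.1 − j110)| = 0.683
|Γ|² = 0.466
P_refl = |Γ|²·P_inc = 108 W, P_del = (1 − |Γ|²)·P_inc = 123 W

P_delivered ≈ 123 W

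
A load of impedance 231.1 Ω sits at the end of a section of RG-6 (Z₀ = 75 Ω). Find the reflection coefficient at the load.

Γ = (Z_L − Z_0)/(Z_L + Z_0) = (231.1 − 75)/(231.1 + 75) = 156.1/306.1

Γ = 0.51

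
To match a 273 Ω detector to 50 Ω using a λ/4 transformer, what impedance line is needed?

Z_qwt = √(Z_0·R_L) = √(50 × 273) = √13650

Z_qwt ≈ 117 Ω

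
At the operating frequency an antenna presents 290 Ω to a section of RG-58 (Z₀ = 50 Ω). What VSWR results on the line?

VSWR ≈ 5.8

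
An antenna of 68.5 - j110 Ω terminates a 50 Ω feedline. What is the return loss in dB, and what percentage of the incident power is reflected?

RL ≈ 3.22 dB; 47.6% of incident power reflected

Γ = (18.5 − j110)/(118.5 − j110), |Γ| = 0.69
RL = −20·log₁₀(0.69) = 3.22 dB
P_refl/P_inc = |Γ|² = 0.476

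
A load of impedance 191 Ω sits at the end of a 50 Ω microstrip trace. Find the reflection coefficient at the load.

Γ = (Z_L − Z_0)/(Z_L + Z_0) = (191 − 50)/(191 + 50) = 141/241

Γ = 0.585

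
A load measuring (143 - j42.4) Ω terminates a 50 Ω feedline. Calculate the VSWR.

Γ = (Z_L − Z_0)/(Z_L + Z_0) = (93 − j42.4)/(193 − j42.4)
|Γ| = 102/198 = 0.517
VSWR = (1 + |Γ|)/(1 − |Γ|) = 1.52/0.483

VSWR ≈ 3.14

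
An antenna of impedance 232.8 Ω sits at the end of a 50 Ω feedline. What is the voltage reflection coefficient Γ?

Γ = 0.646

Γ = (Z_L − Z_0)/(Z_L + Z_0) = (232.8 − 50)/(232.8 + 50) = 182.8/282.8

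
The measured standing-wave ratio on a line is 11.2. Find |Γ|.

|Γ| = (S − 1)/(S + 1) = (11.2 − 1)/(11.2 + 1) = 10.2/12.2

|Γ| ≈ 0.836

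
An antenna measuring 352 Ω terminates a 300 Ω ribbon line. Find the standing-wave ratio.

VSWR ≈ 1.17

Γ = (352 − 300)/(352 + 300) = 0.0798
VSWR = (1 + 0.0798)/(1 − 0.0798)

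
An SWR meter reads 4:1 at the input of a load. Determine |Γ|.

|Γ| ≈ 0.6

|Γ| = (S − 1)/(S + 1) = (4 − 1)/(4 + 1) = 3/5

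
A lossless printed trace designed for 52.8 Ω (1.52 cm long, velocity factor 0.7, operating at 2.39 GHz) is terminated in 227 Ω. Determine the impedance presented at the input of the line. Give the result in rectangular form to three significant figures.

λ = v/f = 0.7·c / 2.39 GHz = 0.0879 m
βl = 2π·l/λ = 2π × 0.173 = 62.3°
tan(βl) = tan(62.3°) = 1.9
Z_in = Z_0·(Z_L + jZ_0·tanβl)/(Z_0 + jZ_L·tanβl)
     = 52.8·(227 + j100)/(52.8 + j432)

Z_in ≈ 15.4 − j25.9 Ω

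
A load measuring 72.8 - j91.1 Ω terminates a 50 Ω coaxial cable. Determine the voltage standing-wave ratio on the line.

Γ = (Z_L − Z_0)/(Z_L + Z_0) = (22.8 − j91.1)/(122.8 − j91.1)
|Γ| = 93.9/153 = 0.614
VSWR = (1 + |Γ|)/(1 − |Γ|) = 1.61/0.386

VSWR ≈ 4.18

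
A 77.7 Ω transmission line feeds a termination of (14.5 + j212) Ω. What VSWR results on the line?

VSWR ≈ 45.4

Γ = (Z_L − Z_0)/(Z_L + Z_0) = (-63.2 + j212)/(92.2 + j212)
|Γ| = 221/231 = 0.957
VSWR = (1 + |Γ|)/(1 − |Γ|) = 1.96/0.0431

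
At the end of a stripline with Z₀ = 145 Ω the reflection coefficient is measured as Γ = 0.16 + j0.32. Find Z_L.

Z_L = Z_0·(1 + Γ)/(1 − Γ) = 145·(1.16 + j0.32)/(0.84 − j0.32)

Z_L ≈ 156 + j115 Ω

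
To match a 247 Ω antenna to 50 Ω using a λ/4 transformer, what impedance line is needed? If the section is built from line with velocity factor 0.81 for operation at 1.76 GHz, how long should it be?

Z_qwt ≈ 111 Ω; length ≈ 3.45 cm

Z_qwt = √(Z_0·R_L) = √(50 × 247) = √12350
λ = 0.81·c/f = 0.138 m, so l = λ/4 = 0.0345 m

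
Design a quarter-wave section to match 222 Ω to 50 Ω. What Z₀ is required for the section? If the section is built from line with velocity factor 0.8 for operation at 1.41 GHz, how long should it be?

Z_qwt = √(Z_0·R_L) = √(50 × 222) = √11100
λ = 0.8·c/f = 0.17 m, so l = λ/4 = 0.0426 m

Z_qwt ≈ 105 Ω; length ≈ 4.26 cm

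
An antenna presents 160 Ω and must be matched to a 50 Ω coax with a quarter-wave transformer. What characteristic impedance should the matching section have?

Z_qwt ≈ 89.4 Ω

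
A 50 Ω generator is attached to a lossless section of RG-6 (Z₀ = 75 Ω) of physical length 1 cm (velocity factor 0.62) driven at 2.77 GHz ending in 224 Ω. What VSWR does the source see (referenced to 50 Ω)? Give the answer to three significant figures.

VSWR ≈ 2.93

λ = v/f = 0.62·c / 2.77 GHz = 0.0671 m
βl = 2π·l/λ = 2π × 0.149 = 53.6°
tan(βl) = 1.36
Z_in = Z_0·(Z_L + jZ_0·tanβl)/(Z_0 + jZ_L·tanβl) = 36.5 − j46.3 Ω
Γ_s = (Z_in − Z_s)/(Z_in + Z_s) = (-13.5 − j46.3)/(86.5 − j46.3), |Γ_s| = 0.491
VSWR = (1 + |Γ_s|)/(1 − |Γ_s|)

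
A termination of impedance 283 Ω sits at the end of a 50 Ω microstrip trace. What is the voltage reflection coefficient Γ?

Γ = 0.7

Γ = (Z_L − Z_0)/(Z_L + Z_0) = (283 − 50)/(283 + 50) = 233/333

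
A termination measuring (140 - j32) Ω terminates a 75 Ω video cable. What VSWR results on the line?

VSWR ≈ 2

Γ = (Z_L − Z_0)/(Z_L + Z_0) = (65 − j32)/(215 − j32)
|Γ| = 72.4/217 = 0.333
VSWR = (1 + |Γ|)/(1 − |Γ|) = 1.33/0.667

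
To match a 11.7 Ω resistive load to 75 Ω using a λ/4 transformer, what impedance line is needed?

Z_qwt ≈ 29.6 Ω

Z_qwt = √(Z_0·R_L) = √(75 × 11.7) = √877.5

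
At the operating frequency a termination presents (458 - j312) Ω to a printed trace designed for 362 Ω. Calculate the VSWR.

VSWR ≈ 2.19

Γ = (Z_L − Z_0)/(Z_L + Z_0) = (96 − j312)/(820 − j312)
|Γ| = 326/877 = 0.372
VSWR = (1 + |Γ|)/(1 − |Γ|) = 1.37/0.628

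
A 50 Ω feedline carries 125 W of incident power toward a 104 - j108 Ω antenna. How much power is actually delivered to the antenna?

|Γ| = |(54 − j108)/(154 − j108)| = 0.642
|Γ|² = 0.412
P_refl = |Γ|²·P_inc = 51.5 W, P_del = (1 − |Γ|²)·P_inc = 73.5 W

P_delivered ≈ 73.5 W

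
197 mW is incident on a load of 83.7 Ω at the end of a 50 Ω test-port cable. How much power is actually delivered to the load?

Γ = (83.7 − 50)/(83.7 + 50) = 0.252
|Γ|² = 0.0635
P_refl = |Γ|²·P_inc = 12.5 mW, P_del = (1 − |Γ|²)·P_inc = 184 mW

P_delivered ≈ 184 mW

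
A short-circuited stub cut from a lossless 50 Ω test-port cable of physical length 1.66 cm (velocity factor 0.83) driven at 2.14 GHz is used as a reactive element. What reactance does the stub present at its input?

X_in ≈ 62.5 Ω (inductive)

λ = v/f = 0.83·c / 2.14 GHz = 0.116 m
βl = 2π·l/λ = 2π × 0.143 = 51.4°
tan(βl) = 1.25
For a short-circuited stub, Z_in = jZ_0·tan(βl)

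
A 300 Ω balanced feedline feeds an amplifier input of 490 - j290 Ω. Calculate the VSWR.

VSWR ≈ 2.4

Γ = (Z_L − Z_0)/(Z_L + Z_0) = (190 − j290)/(790 − j290)
|Γ| = 347/842 = 0.412
VSWR = (1 + |Γ|)/(1 − |Γ|) = 1.41/0.588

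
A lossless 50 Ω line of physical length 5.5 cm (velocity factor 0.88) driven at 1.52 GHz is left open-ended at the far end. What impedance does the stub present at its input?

Z_in ≈ +j22.3 Ω

λ = v/f = 0.88·c / 1.52 GHz = 0.174 m
βl = 2π·l/λ = 2π × 0.317 = 114°
tan(βl) = -2.25
For an open-ended stub, Z_in = −jZ_0·cot(βl) = −jZ_0/tan(βl)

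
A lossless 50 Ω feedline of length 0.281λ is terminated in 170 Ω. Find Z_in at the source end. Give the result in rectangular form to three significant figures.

βl = 2π × 0.281 = 101°
tan(βl) = tan(101°) = -5.07
Z_in = Z_0·(Z_L + jZ_0·tanβl)/(Z_0 + jZ_L·tanβl)
     = 50·(170 − j253)/(50 − j862)

Z_in ≈ 15.2 + j8.98 Ω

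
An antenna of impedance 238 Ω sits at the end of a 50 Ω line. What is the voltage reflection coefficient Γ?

Γ = 0.653

Γ = (Z_L − Z_0)/(Z_L + Z_0) = (238 − 50)/(238 + 50) = 188/288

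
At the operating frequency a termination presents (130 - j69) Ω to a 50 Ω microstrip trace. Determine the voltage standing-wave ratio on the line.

VSWR ≈ 3.43

Γ = (Z_L − Z_0)/(Z_L + Z_0) = (80 − j69)/(180 − j69)
|Γ| = 106/193 = 0.548
VSWR = (1 + |Γ|)/(1 − |Γ|) = 1.55/0.452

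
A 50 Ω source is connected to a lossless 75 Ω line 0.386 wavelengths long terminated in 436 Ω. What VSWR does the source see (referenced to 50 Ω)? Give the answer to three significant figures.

VSWR ≈ 6.66

βl = 2π × 0.386 = 139°
tan(βl) = -0.871
Z_in = Z_0·(Z_L + jZ_0·tanβl)/(Z_0 + jZ_L·tanβl) = 28.8 + j80.5 Ω
Γ_s = (Z_in − Z_s)/(Z_in + Z_s) = (-21.2 + j80.5)/(78.8 + j80.5), |Γ_s| = 0.739
VSWR = (1 + |Γ_s|)/(1 − |Γ_s|)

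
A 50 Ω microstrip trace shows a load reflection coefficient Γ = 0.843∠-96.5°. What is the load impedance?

Z_L ≈ 7.61 − j44 Ω

Z_L = Z_0·(1 + Γ)/(1 − Γ) = 50·(0.905 − j0.838)/(1.1 + j0.838)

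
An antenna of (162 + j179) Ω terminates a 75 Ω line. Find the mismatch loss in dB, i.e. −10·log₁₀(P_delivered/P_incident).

Γ = (87 + j179)/(237 + j179), |Γ| = 0.67
|Γ|² = 0.449, so P_del/P_inc = 1 − |Γ|² = 0.551
ML = −10·log₁₀(1 − |Γ|²)

mismatch loss ≈ 2.59 dB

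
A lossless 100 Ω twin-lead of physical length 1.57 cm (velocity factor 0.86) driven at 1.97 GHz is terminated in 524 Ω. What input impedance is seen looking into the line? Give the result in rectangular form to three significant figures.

λ = v/f = 0.86·c / 1.97 GHz = 0.131 m
βl = 2π·l/λ = 2π × 0.12 = 43.2°
tan(βl) = tan(43.2°) = 0.938
Z_in = Z_0·(Z_L + jZ_0·tanβl)/(Z_0 + jZ_L·tanβl)
     = 100·(524 + j93.8)/(100 + j491)

Z_in ≈ 39.2 − j98.7 Ω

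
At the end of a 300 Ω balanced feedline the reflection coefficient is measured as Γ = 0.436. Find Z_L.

Z_L = Z_0·(1 + Γ)/(1 − Γ) = 300·(1.44)/(0.564)

Z_L ≈ 764 Ω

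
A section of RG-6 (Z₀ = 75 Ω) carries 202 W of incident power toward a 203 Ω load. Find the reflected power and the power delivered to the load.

P_reflected ≈ 42.8 W; P_delivered ≈ 159 W

Γ = (203 − 75)/(203 + 75) = 0.46
|Γ|² = 0.212
P_refl = |Γ|²·P_inc = 42.8 W, P_del = (1 − |Γ|²)·P_inc = 159 W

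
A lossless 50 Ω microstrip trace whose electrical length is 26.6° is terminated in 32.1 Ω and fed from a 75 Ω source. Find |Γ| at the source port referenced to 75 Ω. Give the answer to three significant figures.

tan(βl) = 0.501
Z_in = Z_0·(Z_L + jZ_0·tanβl)/(Z_0 + jZ_L·tanβl) = 36.4 + j13.3 Ω
Γ_s = (Z_in − Z_s)/(Z_in + Z_s) = (-38.6 + j13.3)/(111 + j13.3), |Γ_s| = 0.364

|Γ| ≈ 0.364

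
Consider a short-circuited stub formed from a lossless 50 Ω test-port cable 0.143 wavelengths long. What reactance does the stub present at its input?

X_in ≈ 62.8 Ω (inductive)

βl = 2π × 0.143 = 51.5°
tan(βl) = 1.26
For a short-circuited stub, Z_in = jZ_0·tan(βl)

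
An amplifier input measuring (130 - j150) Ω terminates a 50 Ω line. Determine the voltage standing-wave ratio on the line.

Γ = (Z_L − Z_0)/(Z_L + Z_0) = (80 − j150)/(180 − j150)
|Γ| = 170/234 = 0.726
VSWR = (1 + |Γ|)/(1 − |Γ|) = 1.73/0.274

VSWR ≈ 6.29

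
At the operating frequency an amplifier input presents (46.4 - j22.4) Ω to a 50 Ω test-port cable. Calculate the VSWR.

Γ = (Z_L − Z_0)/(Z_L + Z_0) = (-3.6 − j22.4)/(96.4 − j22.4)
|Γ| = 22.7/99 = 0.229
VSWR = (1 + |Γ|)/(1 − |Γ|) = 1.23/0.771

VSWR ≈ 1.59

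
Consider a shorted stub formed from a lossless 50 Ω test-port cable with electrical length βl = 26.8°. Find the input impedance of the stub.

tan(βl) = 0.505
For a shorted stub, Z_in = jZ_0·tan(βl)

Z_in ≈ +j25.3 Ω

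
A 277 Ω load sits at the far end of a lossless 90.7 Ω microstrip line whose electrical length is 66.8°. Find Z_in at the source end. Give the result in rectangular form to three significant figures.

Z_in ≈ 34.5 − j34 Ω

tan(βl) = tan(66.8°) = 2.33
Z_in = Z_0·(Z_L + jZ_0·tanβl)/(Z_0 + jZ_L·tanβl)
     = 90.7·(277 + j212)/(90.7 + j646)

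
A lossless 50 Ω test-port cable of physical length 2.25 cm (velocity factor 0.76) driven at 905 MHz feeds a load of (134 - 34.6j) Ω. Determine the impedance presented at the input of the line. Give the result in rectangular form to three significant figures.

λ = v/f = 0.76·c / 905 MHz = 0.252 m
βl = 2π·l/λ = 2π × 0.0893 = 32.2°
tan(βl) = tan(32.2°) = 0.629
Z_in = Z_0·(Z_L + jZ_0·tanβl)/(Z_0 + jZ_L·tanβl)
     = 50·(134 − j3.17)/(71.7 + j84.2)

Z_in ≈ 38.2 − j47 Ω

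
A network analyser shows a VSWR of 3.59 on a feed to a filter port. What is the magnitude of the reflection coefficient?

|Γ| ≈ 0.564

|Γ| = (S − 1)/(S + 1) = (3.59 − 1)/(3.59 + 1) = 2.59/4.59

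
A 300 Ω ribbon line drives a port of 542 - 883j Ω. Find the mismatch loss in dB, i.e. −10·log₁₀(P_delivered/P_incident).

Γ = (242 − j883)/(842 − j883), |Γ| = 0.75
|Γ|² = 0.563, so P_del/P_inc = 1 − |Γ|² = 0.437
ML = −10·log₁₀(1 − |Γ|²)

mismatch loss ≈ 3.6 dB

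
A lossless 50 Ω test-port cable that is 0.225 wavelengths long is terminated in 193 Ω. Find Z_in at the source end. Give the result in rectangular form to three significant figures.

Z_in ≈ 13.3 − j7.38 Ω

βl = 2π × 0.225 = 81°
tan(βl) = tan(81°) = 6.31
Z_in = Z_0·(Z_L + jZ_0·tanβl)/(Z_0 + jZ_L·tanβl)
     = 50·(193 + j316)/(50 + j1220)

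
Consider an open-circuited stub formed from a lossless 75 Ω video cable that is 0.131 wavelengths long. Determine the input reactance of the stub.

βl = 2π × 0.131 = 47.2°
tan(βl) = 1.08
For an open-circuited stub, Z_in = −jZ_0·cot(βl) = −jZ_0/tan(βl)

X_in ≈ -69.5 Ω (capacitive)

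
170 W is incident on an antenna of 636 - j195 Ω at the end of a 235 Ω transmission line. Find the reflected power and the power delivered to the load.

P_reflected ≈ 42.4 W; P_delivered ≈ 128 W

|Γ| = |(401 − j195)/(871 − j195)| = 0.5
|Γ|² = 0.25
P_refl = |Γ|²·P_inc = 42.4 W, P_del = (1 − |Γ|²)·P_inc = 128 W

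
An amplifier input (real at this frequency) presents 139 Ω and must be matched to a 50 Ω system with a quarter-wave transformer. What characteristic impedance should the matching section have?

Z_qwt = √(Z_0·R_L) = √(50 × 139) = √6950

Z_qwt ≈ 83.4 Ω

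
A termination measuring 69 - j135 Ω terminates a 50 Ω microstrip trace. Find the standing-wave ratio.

VSWR ≈ 7.25

Γ = (Z_L − Z_0)/(Z_L + Z_0) = (19 − j135)/(119 − j135)
|Γ| = 136/180 = 0.758
VSWR = (1 + |Γ|)/(1 − |Γ|) = 1.76/0.242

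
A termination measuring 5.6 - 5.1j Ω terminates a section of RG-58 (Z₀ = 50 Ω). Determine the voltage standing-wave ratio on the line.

Γ = (Z_L − Z_0)/(Z_L + Z_0) = (-44.4 − j5.1)/(55.6 − j5.1)
|Γ| = 44.7/55.8 = 0.8
VSWR = (1 + |Γ|)/(1 − |Γ|) = 1.8/0.2

VSWR ≈ 9.02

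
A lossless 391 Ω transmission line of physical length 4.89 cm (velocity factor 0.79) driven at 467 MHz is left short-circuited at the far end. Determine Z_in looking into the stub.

λ = v/f = 0.79·c / 467 MHz = 0.507 m
βl = 2π·l/λ = 2π × 0.0964 = 34.7°
tan(βl) = 0.692
For a short-circuited stub, Z_in = jZ_0·tan(βl)

Z_in ≈ +j271 Ω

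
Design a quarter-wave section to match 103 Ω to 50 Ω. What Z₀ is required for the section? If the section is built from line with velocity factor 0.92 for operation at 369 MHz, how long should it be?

Z_qwt ≈ 71.8 Ω; length ≈ 18.7 cm

Z_qwt = √(Z_0·R_L) = √(50 × 103) = √5150
λ = 0.92·c/f = 0.748 m, so l = λ/4 = 0.187 m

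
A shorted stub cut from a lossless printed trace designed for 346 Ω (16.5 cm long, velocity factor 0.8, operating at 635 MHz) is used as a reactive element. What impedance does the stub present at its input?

Z_in ≈ −j146 Ω

λ = v/f = 0.8·c / 635 MHz = 0.378 m
βl = 2π·l/λ = 2π × 0.437 = 157°
tan(βl) = -0.421
For a shorted stub, Z_in = jZ_0·tan(βl)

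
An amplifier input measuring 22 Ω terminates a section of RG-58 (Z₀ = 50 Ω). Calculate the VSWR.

VSWR ≈ 2.27

For a purely resistive load, VSWR = R_L/Z_0 or Z_0/R_L (whichever > 1) = 50/22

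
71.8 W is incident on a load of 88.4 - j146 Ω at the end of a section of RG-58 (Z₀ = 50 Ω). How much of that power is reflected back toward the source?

P_reflected ≈ 40.4 W

|Γ| = |(38.4 − j146)/(138.4 − j146)| = 0.75
|Γ|² = 0.563
P_refl = |Γ|²·P_inc = 40.4 W, P_del = (1 − |Γ|²)·P_inc = 31.4 W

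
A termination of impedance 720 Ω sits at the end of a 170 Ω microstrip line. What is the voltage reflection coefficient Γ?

Γ = 0.618

Γ = (Z_L − Z_0)/(Z_L + Z_0) = (720 − 170)/(720 + 170) = 550/890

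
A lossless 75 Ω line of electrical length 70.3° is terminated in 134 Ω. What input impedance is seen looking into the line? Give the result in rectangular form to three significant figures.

tan(βl) = tan(70.3°) = 2.79
Z_in = Z_0·(Z_L + jZ_0·tanβl)/(Z_0 + jZ_L·tanβl)
     = 75·(134 + j209)/(75 + j374)

Z_in ≈ 45.5 − j17.7 Ω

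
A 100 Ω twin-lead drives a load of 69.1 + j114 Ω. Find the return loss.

RL ≈ 4.74 dB

Γ = (-30.9 + j114)/(169.1 + j114), |Γ| = 0.579
RL = −20·log₁₀|Γ| = −20·log₁₀(0.579)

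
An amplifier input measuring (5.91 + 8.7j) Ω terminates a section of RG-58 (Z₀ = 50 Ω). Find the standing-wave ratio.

Γ = (Z_L − Z_0)/(Z_L + Z_0) = (-44.09 + j8.7)/(55.91 + j8.7)
|Γ| = 44.9/56.6 = 0.794
VSWR = (1 + |Γ|)/(1 − |Γ|) = 1.79/0.206

VSWR ≈ 8.72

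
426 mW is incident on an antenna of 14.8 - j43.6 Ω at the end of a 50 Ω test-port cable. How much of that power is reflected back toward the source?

|Γ| = |(-35.2 − j43.6)/(64.8 − j43.6)| = 0.717
|Γ|² = 0.515
P_refl = |Γ|²·P_inc = 219 mW, P_del = (1 − |Γ|²)·P_inc = 207 mW

P_reflected ≈ 219 mW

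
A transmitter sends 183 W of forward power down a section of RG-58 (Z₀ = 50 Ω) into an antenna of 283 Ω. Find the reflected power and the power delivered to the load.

Γ = (283 − 50)/(283 + 50) = 0.7
|Γ|² = 0.49
P_refl = |Γ|²·P_inc = 89.6 W, P_del = (1 − |Γ|²)·P_inc = 93.4 W

P_reflected ≈ 89.6 W; P_delivered ≈ 93.4 W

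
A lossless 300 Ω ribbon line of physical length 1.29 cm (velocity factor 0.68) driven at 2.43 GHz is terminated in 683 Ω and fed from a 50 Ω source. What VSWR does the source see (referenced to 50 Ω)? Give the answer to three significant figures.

VSWR ≈ 6.33

λ = v/f = 0.68·c / 2.43 GHz = 0.084 m
βl = 2π·l/λ = 2π × 0.154 = 55.3°
tan(βl) = 1.45
Z_in = Z_0·(Z_L + jZ_0·tanβl)/(Z_0 + jZ_L·tanβl) = 178 − j153 Ω
Γ_s = (Z_in − Z_s)/(Z_in + Z_s) = (128 − j153)/(228 − j153), |Γ_s| = 0.727
VSWR = (1 + |Γ_s|)/(1 − |Γ_s|)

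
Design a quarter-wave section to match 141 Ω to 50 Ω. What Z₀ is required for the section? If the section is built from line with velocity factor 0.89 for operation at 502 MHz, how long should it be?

Z_qwt = √(Z_0·R_L) = √(50 × 141) = √7050
λ = 0.89·c/f = 0.532 m, so l = λ/4 = 0.133 m

Z_qwt ≈ 84 Ω; length ≈ 13.3 cm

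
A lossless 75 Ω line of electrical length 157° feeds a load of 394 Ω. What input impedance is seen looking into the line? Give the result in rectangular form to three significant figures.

tan(βl) = tan(157°) = -0.424
Z_in = Z_0·(Z_L + jZ_0·tanβl)/(Z_0 + jZ_L·tanβl)
     = 75·(394 − j31.8)/(75 − j167)

Z_in ≈ 77.9 + j142 Ω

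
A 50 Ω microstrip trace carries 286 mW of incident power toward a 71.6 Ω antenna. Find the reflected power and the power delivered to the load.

P_reflected ≈ 9.02 mW; P_delivered ≈ 277 mW

Γ = (71.6 − 50)/(71.6 + 50) = 0.178
|Γ|² = 0.0316
P_refl = |Γ|²·P_inc = 9.02 mW, P_del = (1 − |Γ|²)·P_inc = 277 mW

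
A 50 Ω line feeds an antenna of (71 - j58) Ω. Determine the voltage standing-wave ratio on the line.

Γ = (Z_L − Z_0)/(Z_L + Z_0) = (21 − j58)/(121 − j58)
|Γ| = 61.7/134 = 0.46
VSWR = (1 + |Γ|)/(1 − |Γ|) = 1.46/0.54

VSWR ≈ 2.7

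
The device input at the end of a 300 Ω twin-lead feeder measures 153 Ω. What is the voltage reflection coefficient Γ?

Γ = -0.325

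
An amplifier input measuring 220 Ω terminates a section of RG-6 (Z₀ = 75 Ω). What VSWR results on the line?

Γ = (220 − 75)/(220 + 75) = 0.492
VSWR = (1 + 0.492)/(1 − 0.492)

VSWR ≈ 2.93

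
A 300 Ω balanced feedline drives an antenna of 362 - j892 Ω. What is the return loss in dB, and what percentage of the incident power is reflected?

Γ = (62 − j892)/(662 − j892), |Γ| = 0.805
RL = −20·log₁₀(0.805) = 1.88 dB
P_refl/P_inc = |Γ|² = 0.648

RL ≈ 1.88 dB; 64.8% of incident power reflected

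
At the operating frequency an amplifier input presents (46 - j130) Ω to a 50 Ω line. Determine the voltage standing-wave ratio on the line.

Γ = (Z_L − Z_0)/(Z_L + Z_0) = (-4 − j130)/(96 − j130)
|Γ| = 130/162 = 0.805
VSWR = (1 + |Γ|)/(1 − |Γ|) = 1.8/0.195

VSWR ≈ 9.25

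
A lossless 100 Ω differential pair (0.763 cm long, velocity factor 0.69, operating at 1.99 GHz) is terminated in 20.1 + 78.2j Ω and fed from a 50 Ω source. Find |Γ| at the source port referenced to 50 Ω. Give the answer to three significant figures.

|Γ| ≈ 0.867

λ = v/f = 0.69·c / 1.99 GHz = 0.104 m
βl = 2π·l/λ = 2π × 0.0734 = 26.4°
tan(βl) = 0.497
Z_in = Z_0·(Z_L + jZ_0·tanβl)/(Z_0 + jZ_L·tanβl) = 65.2 + j198 Ω
Γ_s = (Z_in − Z_s)/(Z_in + Z_s) = (15.2 + j198)/(115 + j198), |Γ_s| = 0.867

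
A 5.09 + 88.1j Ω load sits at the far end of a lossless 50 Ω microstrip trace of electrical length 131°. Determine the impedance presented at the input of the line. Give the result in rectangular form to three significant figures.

Z_in ≈ 1.29 + j10.2 Ω

tan(βl) = tan(131°) = -1.15
Z_in = Z_0·(Z_L + jZ_0·tanβl)/(Z_0 + jZ_L·tanβl)
     = 50·(5.09 + j30.6)/(151 − j5.86)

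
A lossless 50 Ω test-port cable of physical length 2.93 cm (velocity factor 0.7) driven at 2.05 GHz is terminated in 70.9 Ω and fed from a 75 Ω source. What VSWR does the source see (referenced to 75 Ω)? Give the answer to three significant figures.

VSWR ≈ 2.09

λ = v/f = 0.7·c / 2.05 GHz = 0.102 m
βl = 2π·l/λ = 2π × 0.286 = 103°
tan(βl) = -4.34
Z_in = Z_0·(Z_L + jZ_0·tanβl)/(Z_0 + jZ_L·tanβl) = 36.2 + j5.64 Ω
Γ_s = (Z_in − Z_s)/(Z_in + Z_s) = (-38.8 + j5.64)/(111 + j5.64), |Γ_s| = 0.352
VSWR = (1 + |Γ_s|)/(1 − |Γ_s|)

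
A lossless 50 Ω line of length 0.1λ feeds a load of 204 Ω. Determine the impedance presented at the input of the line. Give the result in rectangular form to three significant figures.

βl = 2π × 0.1 = 36°
tan(βl) = tan(36°) = 0.727
Z_in = Z_0·(Z_L + jZ_0·tanβl)/(Z_0 + jZ_L·tanβl)
     = 50·(204 + j36.3)/(50 + j148)

Z_in ≈ 31.8 − j58.1 Ω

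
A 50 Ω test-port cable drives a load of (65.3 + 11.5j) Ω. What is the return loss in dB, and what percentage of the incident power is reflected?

Γ = (15.3 + j11.5)/(115.3 + j11.5), |Γ| = 0.165
RL = −20·log₁₀(0.165) = 15.6 dB
P_refl/P_inc = |Γ|² = 0.0273

RL ≈ 15.6 dB; 2.73% of incident power reflected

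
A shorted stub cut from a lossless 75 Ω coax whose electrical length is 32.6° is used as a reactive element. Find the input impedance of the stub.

Z_in ≈ +j48 Ω

tan(βl) = 0.64
For a shorted stub, Z_in = jZ_0·tan(βl)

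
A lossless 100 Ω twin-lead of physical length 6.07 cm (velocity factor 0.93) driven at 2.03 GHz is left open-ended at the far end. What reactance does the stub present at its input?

X_in ≈ 260 Ω (inductive)

λ = v/f = 0.93·c / 2.03 GHz = 0.137 m
βl = 2π·l/λ = 2π × 0.442 = 159°
tan(βl) = -0.384
For an open-ended stub, Z_in = −jZ_0·cot(βl) = −jZ_0/tan(βl)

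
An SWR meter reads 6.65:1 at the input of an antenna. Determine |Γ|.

|Γ| = (S − 1)/(S + 1) = (6.65 − 1)/(6.65 + 1) = 5.65/7.65

|Γ| ≈ 0.739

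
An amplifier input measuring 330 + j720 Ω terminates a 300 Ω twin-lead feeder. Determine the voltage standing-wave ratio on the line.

VSWR ≈ 7.1

Γ = (Z_L − Z_0)/(Z_L + Z_0) = (30 + j720)/(630 + j720)
|Γ| = 721/957 = 0.753
VSWR = (1 + |Γ|)/(1 − |Γ|) = 1.75/0.247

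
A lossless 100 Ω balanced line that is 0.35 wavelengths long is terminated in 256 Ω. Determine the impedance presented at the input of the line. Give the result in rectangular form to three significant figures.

Z_in ≈ 55.2 + j57 Ω

βl = 2π × 0.35 = 126°
tan(βl) = tan(126°) = -1.38
Z_in = Z_0·(Z_L + jZ_0·tanβl)/(Z_0 + jZ_L·tanβl)
     = 100·(256 − j138)/(100 − j352)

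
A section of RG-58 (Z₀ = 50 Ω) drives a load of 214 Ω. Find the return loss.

RL ≈ 4.14 dB

Γ = (214 − 50)/(214 + 50) = 0.621
RL = −20·log₁₀|Γ| = −20·log₁₀(0.621)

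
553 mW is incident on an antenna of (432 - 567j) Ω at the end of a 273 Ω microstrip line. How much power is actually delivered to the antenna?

P_delivered ≈ 319 mW

|Γ| = |(159 − j567)/(705 − j567)| = 0.651
|Γ|² = 0.424
P_refl = |Γ|²·P_inc = 234 mW, P_del = (1 − |Γ|²)·P_inc = 319 mW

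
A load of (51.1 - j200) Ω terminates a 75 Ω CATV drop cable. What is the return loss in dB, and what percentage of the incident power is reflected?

Γ = (-23.9 − j200)/(126.1 − j200), |Γ| = 0.852
RL = −20·log₁₀(0.852) = 1.39 dB
P_refl/P_inc = |Γ|² = 0.726

RL ≈ 1.39 dB; 72.6% of incident power reflected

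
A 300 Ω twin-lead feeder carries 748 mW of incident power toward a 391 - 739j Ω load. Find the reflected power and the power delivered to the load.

|Γ| = |(91 − j739)/(691 − j739)| = 0.736
|Γ|² = 0.542
P_refl = |Γ|²·P_inc = 405 mW, P_del = (1 − |Γ|²)·P_inc = 343 mW

P_reflected ≈ 405 mW; P_delivered ≈ 343 mW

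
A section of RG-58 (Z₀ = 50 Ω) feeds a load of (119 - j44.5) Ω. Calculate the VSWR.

VSWR ≈ 2.77

Γ = (Z_L − Z_0)/(Z_L + Z_0) = (69 − j44.5)/(169 − j44.5)
|Γ| = 82.1/175 = 0.47
VSWR = (1 + |Γ|)/(1 − |Γ|) = 1.47/0.53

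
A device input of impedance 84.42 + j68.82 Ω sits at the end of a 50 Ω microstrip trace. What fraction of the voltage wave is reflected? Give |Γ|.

Γ = (Z_L − Z_0)/(Z_L + Z_0) = (34.42 + j68.82)/(134.4 + j68.82)
|Γ| = 76.9/151

|Γ| ≈ 0.51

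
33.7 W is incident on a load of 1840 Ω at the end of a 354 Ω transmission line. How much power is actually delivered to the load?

P_delivered ≈ 18.2 W

Γ = (1840 − 354)/(1840 + 354) = 0.677
|Γ|² = 0.459
P_refl = |Γ|²·P_inc = 15.5 W, P_del = (1 − |Γ|²)·P_inc = 18.2 W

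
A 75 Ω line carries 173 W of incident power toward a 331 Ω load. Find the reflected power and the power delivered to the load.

Γ = (331 − 75)/(331 + 75) = 0.631
|Γ|² = 0.398
P_refl = |Γ|²·P_inc = 68.8 W, P_del = (1 − |Γ|²)·P_inc = 104 W

P_reflected ≈ 68.8 W; P_delivered ≈ 104 W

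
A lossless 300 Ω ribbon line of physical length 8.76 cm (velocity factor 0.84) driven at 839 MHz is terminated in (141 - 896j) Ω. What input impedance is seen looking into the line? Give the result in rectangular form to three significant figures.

λ = v/f = 0.84·c / 839 MHz = 0.3 m
βl = 2π·l/λ = 2π × 0.292 = 105°
tan(βl) = tan(105°) = -3.73
Z_in = Z_0·(Z_L + jZ_0·tanβl)/(Z_0 + jZ_L·tanβl)
     = 300·(141 − j2020)/(-3050 − j526)

Z_in ≈ 19.9 + j195 Ω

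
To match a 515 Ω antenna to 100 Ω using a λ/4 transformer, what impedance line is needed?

Z_qwt ≈ 227 Ω

Z_qwt = √(Z_0·R_L) = √(100 × 515) = √51500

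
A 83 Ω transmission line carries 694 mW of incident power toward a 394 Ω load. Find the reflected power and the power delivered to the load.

Γ = (394 − 83)/(394 + 83) = 0.652
|Γ|² = 0.425
P_refl = |Γ|²·P_inc = 295 mW, P_del = (1 − |Γ|²)·P_inc = 399 mW

P_reflected ≈ 295 mW; P_delivered ≈ 399 mW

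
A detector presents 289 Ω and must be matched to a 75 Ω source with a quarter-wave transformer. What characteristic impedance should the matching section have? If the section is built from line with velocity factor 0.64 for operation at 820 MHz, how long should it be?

Z_qwt ≈ 147 Ω; length ≈ 5.85 cm

Z_qwt = √(Z_0·R_L) = √(75 × 289) = √21680
λ = 0.64·c/f = 0.234 m, so l = λ/4 = 0.0585 m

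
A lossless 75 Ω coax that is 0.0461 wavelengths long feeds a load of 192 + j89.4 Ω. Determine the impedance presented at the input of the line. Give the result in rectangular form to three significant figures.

Z_in ≈ 210 − j74.6 Ω

βl = 2π × 0.0461 = 16.6°
tan(βl) = tan(16.6°) = 0.298
Z_in = Z_0·(Z_L + jZ_0·tanβl)/(Z_0 + jZ_L·tanβl)
     = 75·(192 + j112)/(48.4 + j57.2)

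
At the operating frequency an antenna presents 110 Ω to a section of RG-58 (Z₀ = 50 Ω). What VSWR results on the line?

VSWR ≈ 2.2

For a purely resistive load, VSWR = R_L/Z_0 or Z_0/R_L (whichever > 1) = 110/50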